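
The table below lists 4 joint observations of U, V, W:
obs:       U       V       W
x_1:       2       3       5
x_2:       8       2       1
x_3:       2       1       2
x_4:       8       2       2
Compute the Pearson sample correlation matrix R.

Step 1 — column means:
  mean(U) = (2 + 8 + 2 + 8) / 4 = 20/4 = 5
  mean(V) = (3 + 2 + 1 + 2) / 4 = 8/4 = 2
  mean(W) = (5 + 1 + 2 + 2) / 4 = 10/4 = 2.5

Step 2 — sample variances and covariances s[i,j] = (1/(n-1)) · Σ_k (x_{k,i} - mean_i) · (x_{k,j} - mean_j), with n-1 = 3:
  s[U,U] = ((-3)·(-3) + (3)·(3) + (-3)·(-3) + (3)·(3)) / 3 = 36/3 = 12
  s[U,V] = ((-3)·(1) + (3)·(0) + (-3)·(-1) + (3)·(0)) / 3 = 0/3 = 0
  s[U,W] = ((-3)·(2.5) + (3)·(-1.5) + (-3)·(-0.5) + (3)·(-0.5)) / 3 = -12/3 = -4
  s[V,V] = ((1)·(1) + (0)·(0) + (-1)·(-1) + (0)·(0)) / 3 = 2/3 = 0.6667
  s[V,W] = ((1)·(2.5) + (0)·(-1.5) + (-1)·(-0.5) + (0)·(-0.5)) / 3 = 3/3 = 1
  s[W,W] = ((2.5)·(2.5) + (-1.5)·(-1.5) + (-0.5)·(-0.5) + (-0.5)·(-0.5)) / 3 = 9/3 = 3
  Sample standard deviations s_i = √(s[i,i]):
  s(U) = √(12) = 3.4641
  s(V) = √(0.6667) = 0.8165
  s(W) = √(3) = 1.7321

Step 3 — r_{ij} = s_{ij} / (s_i · s_j):
  r[U,U] = 1 (diagonal).
  r[U,V] = 0 / (3.4641 · 0.8165) = 0 / 2.8284 = 0
  r[U,W] = -4 / (3.4641 · 1.7321) = -4 / 6 = -0.6667
  r[V,V] = 1 (diagonal).
  r[V,W] = 1 / (0.8165 · 1.7321) = 1 / 1.4142 = 0.7071
  r[W,W] = 1 (diagonal).

R is symmetric with unit diagonal. Assembling:

R = [[1, 0, -0.6667],
 [0, 1, 0.7071],
 [-0.6667, 0.7071, 1]]


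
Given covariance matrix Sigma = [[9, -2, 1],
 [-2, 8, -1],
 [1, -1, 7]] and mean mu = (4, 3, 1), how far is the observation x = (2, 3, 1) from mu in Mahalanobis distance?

Step 1 — centre the observation: (x - mu) = (-2, 0, 0).

Step 2 — invert Sigma (cofactor / det for 3×3, or solve directly):
  Sigma^{-1} = [[0.1188, 0.0281, -0.013],
 [0.0281, 0.1339, 0.0151],
 [-0.013, 0.0151, 0.1469]].

Step 3 — form the quadratic (x - mu)^T · Sigma^{-1} · (x - mu):
  Sigma^{-1} · (x - mu) = (-0.2376, -0.0562, 0.0259).
  (x - mu)^T · [Sigma^{-1} · (x - mu)] = (-2)·(-0.2376) + (0)·(-0.0562) + (0)·(0.0259) = 0.4752.

Step 4 — take square root: d = √(0.4752) ≈ 0.6893.

d(x, mu) = √(0.4752) ≈ 0.6893


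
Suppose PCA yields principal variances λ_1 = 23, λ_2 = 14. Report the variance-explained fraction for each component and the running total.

Step 1 — total variance = trace(Sigma) = Σ λ_i = 23 + 14 = 37.

Step 2 — fraction explained by component i = λ_i / Σ λ:
  PC1: 23/37 = 0.6216
  PC2: 14/37 = 0.3784

Step 3 — cumulative fraction after k components = (λ_1 + ... + λ_k) / Σ λ:
  k = 1: 23/37 = 0.6216
  k = 2: (23 + 14)/37 = 37/37 = 1

Summary (fraction, with percent):

explained: PC1 0.6216 (62.16%), PC2 0.3784 (37.84%);  cumulative: 0.6216, 1


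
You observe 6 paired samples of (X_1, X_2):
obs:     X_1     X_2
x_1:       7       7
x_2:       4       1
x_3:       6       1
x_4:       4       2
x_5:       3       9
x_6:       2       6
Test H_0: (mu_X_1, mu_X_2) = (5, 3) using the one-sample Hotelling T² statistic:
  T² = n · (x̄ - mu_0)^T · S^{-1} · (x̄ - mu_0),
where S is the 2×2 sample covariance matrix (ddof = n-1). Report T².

Step 1 — sample mean vector:
  mean(X_1) = (7 + 4 + 6 + 4 + 3 + 2) / 6 = 26/6 = 4.3333
  mean(X_2) = (7 + 1 + 1 + 2 + 9 + 6) / 6 = 26/6 = 4.3333
  x̄ = (4.3333, 4.3333),  deviation x̄ - mu_0 = (4.3333, 4.3333) - (5, 3) = (-0.6667, 1.3333).

Step 2 — sample covariance matrix, S[i,j] = (1/(n-1)) · Σ_k (x_{k,i} - mean_i) · (x_{k,j} - mean_j), divisor n-1 = 5:
  S[X_1,X_1] = ((2.6667)·(2.6667) + (-0.3333)·(-0.3333) + (1.6667)·(1.6667) + (-0.3333)·(-0.3333) + (-1.3333)·(-1.3333) + (-2.3333)·(-2.3333)) / 5 = 17.3333/5 = 3.4667
  S[X_1,X_2] = ((2.6667)·(2.6667) + (-0.3333)·(-3.3333) + (1.6667)·(-3.3333) + (-0.3333)·(-2.3333) + (-1.3333)·(4.6667) + (-2.3333)·(1.6667)) / 5 = -6.6667/5 = -1.3333
  S[X_2,X_2] = ((2.6667)·(2.6667) + (-3.3333)·(-3.3333) + (-3.3333)·(-3.3333) + (-2.3333)·(-2.3333) + (4.6667)·(4.6667) + (1.6667)·(1.6667)) / 5 = 59.3333/5 = 11.8667
  S = [[3.4667, -1.3333],
 [-1.3333, 11.8667]].

Step 3 — invert S. det(S) = 3.4667·11.8667 - (-1.3333)² = 39.36.
  S^{-1} = (1/det) · [[d, -b], [-b, a]] = [[0.3015, 0.0339],
 [0.0339, 0.0881]].

Step 4 — quadratic form (x̄ - mu_0)^T · S^{-1} · (x̄ - mu_0):
  S^{-1} · (x̄ - mu_0) = (-0.1558, 0.0949),
  (x̄ - mu_0)^T · [...] = (-0.6667)·(-0.1558) + (1.3333)·(0.0949) = 0.2304.

Step 5 — scale by n: T² = 6 · 0.2304 = 1.3821.

T² ≈ 1.3821


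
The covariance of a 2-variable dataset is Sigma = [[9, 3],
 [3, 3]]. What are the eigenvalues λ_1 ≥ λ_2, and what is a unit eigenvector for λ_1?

Step 1 — characteristic polynomial of 2×2 Sigma:
  det(Sigma - λI) = λ² - trace · λ + det = 0.
  trace = 9 + 3 = 12, det = 9·3 - (3)² = 18.
Step 2 — discriminant:
  Δ = trace² - 4·det = 144 - 72 = 72.
Step 3 — eigenvalues:
  λ = (trace ± √Δ)/2 = (12 ± 8.4853)/2,
  λ_1 = 10.2426,  λ_2 = 1.7574.

Step 4 — unit eigenvector for λ_1: solve (Sigma - λ_1 I)v = 0. First row:
  (9 - 10.2426)·v_x + (3)·v_y = 0, i.e. (-1.2426)·v_x + (3)·v_y = 0,
  so v ∝ (b, λ_1 - a) = (3, 1.2426) = u.
  ||u|| = √((3)² + (1.2426)²) = √(10.5442) ≈ 3.2472,
  v_1 = u/||u|| ≈ (0.9239, 0.3827) (||v_1|| = 1).

λ_1 = 10.2426,  λ_2 = 1.7574;  v_1 ≈ (0.9239, 0.3827)


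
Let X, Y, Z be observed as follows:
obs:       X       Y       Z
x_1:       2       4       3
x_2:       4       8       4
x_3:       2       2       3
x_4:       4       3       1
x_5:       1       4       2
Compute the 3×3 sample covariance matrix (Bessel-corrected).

Step 1 — column means:
  mean(X) = (2 + 4 + 2 + 4 + 1) / 5 = 13/5 = 2.6
  mean(Y) = (4 + 8 + 2 + 3 + 4) / 5 = 21/5 = 4.2
  mean(Z) = (3 + 4 + 3 + 1 + 2) / 5 = 13/5 = 2.6

Step 2 — sample covariance S[i,j] = (1/(n-1)) · Σ_k (x_{k,i} - mean_i) · (x_{k,j} - mean_j), with n-1 = 4.
  S[X,X] = ((-0.6)·(-0.6) + (1.4)·(1.4) + (-0.6)·(-0.6) + (1.4)·(1.4) + (-1.6)·(-1.6)) / 4 = 7.2/4 = 1.8
  S[X,Y] = ((-0.6)·(-0.2) + (1.4)·(3.8) + (-0.6)·(-2.2) + (1.4)·(-1.2) + (-1.6)·(-0.2)) / 4 = 5.4/4 = 1.35
  S[X,Z] = ((-0.6)·(0.4) + (1.4)·(1.4) + (-0.6)·(0.4) + (1.4)·(-1.6) + (-1.6)·(-0.6)) / 4 = 0.2/4 = 0.05
  S[Y,Y] = ((-0.2)·(-0.2) + (3.8)·(3.8) + (-2.2)·(-2.2) + (-1.2)·(-1.2) + (-0.2)·(-0.2)) / 4 = 20.8/4 = 5.2
  S[Y,Z] = ((-0.2)·(0.4) + (3.8)·(1.4) + (-2.2)·(0.4) + (-1.2)·(-1.6) + (-0.2)·(-0.6)) / 4 = 6.4/4 = 1.6
  S[Z,Z] = ((0.4)·(0.4) + (1.4)·(1.4) + (0.4)·(0.4) + (-1.6)·(-1.6) + (-0.6)·(-0.6)) / 4 = 5.2/4 = 1.3

S is symmetric (S[j,i] = S[i,j]). Assembling:

S = [[1.8, 1.35, 0.05],
 [1.35, 5.2, 1.6],
 [0.05, 1.6, 1.3]]


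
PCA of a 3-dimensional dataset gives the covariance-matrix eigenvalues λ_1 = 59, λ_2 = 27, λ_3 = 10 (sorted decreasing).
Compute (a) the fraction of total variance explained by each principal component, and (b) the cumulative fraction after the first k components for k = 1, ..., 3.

Step 1 — total variance = trace(Sigma) = Σ λ_i = 59 + 27 + 10 = 96.

Step 2 — fraction explained by component i = λ_i / Σ λ:
  PC1: 59/96 = 0.6146
  PC2: 27/96 = 0.2812
  PC3: 10/96 = 0.1042

Step 3 — cumulative fraction after k components = (λ_1 + ... + λ_k) / Σ λ:
  k = 1: 59/96 = 0.6146
  k = 2: (59 + 27)/96 = 86/96 = 0.8958
  k = 3: (59 + 27 + 10)/96 = 96/96 = 1

Summary (fraction, with percent):

explained: PC1 0.6146 (61.46%), PC2 0.2812 (28.12%), PC3 0.1042 (10.42%);  cumulative: 0.6146, 0.8958, 1


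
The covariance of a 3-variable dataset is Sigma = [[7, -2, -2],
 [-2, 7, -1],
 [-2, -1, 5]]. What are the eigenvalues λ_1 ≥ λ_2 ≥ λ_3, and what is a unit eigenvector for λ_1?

Step 1 — characteristic polynomial p(λ) = det(λI - Sigma) = λ³ - tr·λ² + c_1·λ - det, where tr = trace, c_1 = sum of the principal 2×2 minors, det = det(Sigma):
  tr = 7 + 7 + 5 = 19,
  c_1 = (7·7 - (-2)²) + (7·5 - (-2)²) + (7·5 - (-1)²) = 45 + 31 + 34 = 110,
  det = 7·(7·5 - (-1)²) - (-2)·((-2)·5 - (-1)·(-2)) + (-2)·((-2)·(-1) - 7·(-2)) = 7·(34) - (-2)·(-12) + (-2)·(16) = 182.
  So p(λ) = λ³ - 19λ² + 110λ - 182.
Step 2 — look for an integer root (rational root theorem: any rational root is an integer divisor of 182). Testing λ = 7:
  p(7) = 343 - 931 + 770 - 182 = 0  ✓
  Dividing out (λ - 7): p(λ) = (λ - 7)(λ² - 12λ + 26).
Step 3 — remaining eigenvalues from the quadratic λ² - 12λ + 26 = 0:
  Δ = 12² - 4·26 = 144 - 104 = 40,  λ = (12 ± √40)/2 = (12 ± 6.3246)/2 ≈ 9.1623 or 2.8377.
  Sorted: λ_1 = 9.1623,  λ_2 = 7,  λ_3 = 2.8377  (check: sum = 19 = tr ✓).

Step 4 — unit eigenvector for λ_1 ≈ 9.1623: v spans the null space of (Sigma - λ_1 I), whose rows are
  r_1 = (-2.1623, -2, -2),  r_2 = (-2, -2.1623, -1),  r_3 = (-2, -1, -4.1623).
  v is orthogonal to every row, so take v ∝ r_1 × r_2 = ((-2)·(-1) - (-2)·(-2.1623), (-2)·(-2) - (-2.1623)·(-1), (-2.1623)·(-2.1623) - (-2)·(-2)) ≈ (-2.3246, 1.8377, 0.6754).
  Rescale (multiply by -1 so the first nonzero entry is positive): u = (2.3246, -1.8377, -0.6754).
  ||u|| = √((2.3246)² + (-1.8377)² + (-0.6754)²) = √(9.237) ≈ 3.0392,  v_1 = u/||u|| ≈ (0.7648, -0.6047, -0.2222) (||v_1|| = 1).

λ_1 = 9.1623,  λ_2 = 7,  λ_3 = 2.8377;  v_1 ≈ (0.7648, -0.6047, -0.2222)


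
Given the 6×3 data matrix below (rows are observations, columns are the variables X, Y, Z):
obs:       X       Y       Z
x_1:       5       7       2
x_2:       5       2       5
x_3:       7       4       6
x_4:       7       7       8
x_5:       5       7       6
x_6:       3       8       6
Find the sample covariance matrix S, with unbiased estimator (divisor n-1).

Step 1 — column means:
  mean(X) = (5 + 5 + 7 + 7 + 5 + 3) / 6 = 32/6 = 5.3333
  mean(Y) = (7 + 2 + 4 + 7 + 7 + 8) / 6 = 35/6 = 5.8333
  mean(Z) = (2 + 5 + 6 + 8 + 6 + 6) / 6 = 33/6 = 5.5

Step 2 — sample covariance S[i,j] = (1/(n-1)) · Σ_k (x_{k,i} - mean_i) · (x_{k,j} - mean_j), with n-1 = 5.
  S[X,X] = ((-0.3333)·(-0.3333) + (-0.3333)·(-0.3333) + (1.6667)·(1.6667) + (1.6667)·(1.6667) + (-0.3333)·(-0.3333) + (-2.3333)·(-2.3333)) / 5 = 11.3333/5 = 2.2667
  S[X,Y] = ((-0.3333)·(1.1667) + (-0.3333)·(-3.8333) + (1.6667)·(-1.8333) + (1.6667)·(1.1667) + (-0.3333)·(1.1667) + (-2.3333)·(2.1667)) / 5 = -5.6667/5 = -1.1333
  S[X,Z] = ((-0.3333)·(-3.5) + (-0.3333)·(-0.5) + (1.6667)·(0.5) + (1.6667)·(2.5) + (-0.3333)·(0.5) + (-2.3333)·(0.5)) / 5 = 5/5 = 1
  S[Y,Y] = ((1.1667)·(1.1667) + (-3.8333)·(-3.8333) + (-1.8333)·(-1.8333) + (1.1667)·(1.1667) + (1.1667)·(1.1667) + (2.1667)·(2.1667)) / 5 = 26.8333/5 = 5.3667
  S[Y,Z] = ((1.1667)·(-3.5) + (-3.8333)·(-0.5) + (-1.8333)·(0.5) + (1.1667)·(2.5) + (1.1667)·(0.5) + (2.1667)·(0.5)) / 5 = 1.5/5 = 0.3
  S[Z,Z] = ((-3.5)·(-3.5) + (-0.5)·(-0.5) + (0.5)·(0.5) + (2.5)·(2.5) + (0.5)·(0.5) + (0.5)·(0.5)) / 5 = 19.5/5 = 3.9

S is symmetric (S[j,i] = S[i,j]). Assembling:

S = [[2.2667, -1.1333, 1],
 [-1.1333, 5.3667, 0.3],
 [1, 0.3, 3.9]]


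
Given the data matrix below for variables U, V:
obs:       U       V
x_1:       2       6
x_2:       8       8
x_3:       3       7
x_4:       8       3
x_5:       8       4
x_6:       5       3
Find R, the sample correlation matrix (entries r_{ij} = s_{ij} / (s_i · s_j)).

Step 1 — column means:
  mean(U) = (2 + 8 + 3 + 8 + 8 + 5) / 6 = 34/6 = 5.6667
  mean(V) = (6 + 8 + 7 + 3 + 4 + 3) / 6 = 31/6 = 5.1667

Step 2 — sample variances and covariances s[i,j] = (1/(n-1)) · Σ_k (x_{k,i} - mean_i) · (x_{k,j} - mean_j), with n-1 = 5:
  s[U,U] = ((-3.6667)·(-3.6667) + (2.3333)·(2.3333) + (-2.6667)·(-2.6667) + (2.3333)·(2.3333) + (2.3333)·(2.3333) + (-0.6667)·(-0.6667)) / 5 = 37.3333/5 = 7.4667
  s[U,V] = ((-3.6667)·(0.8333) + (2.3333)·(2.8333) + (-2.6667)·(1.8333) + (2.3333)·(-2.1667) + (2.3333)·(-1.1667) + (-0.6667)·(-2.1667)) / 5 = -7.6667/5 = -1.5333
  s[V,V] = ((0.8333)·(0.8333) + (2.8333)·(2.8333) + (1.8333)·(1.8333) + (-2.1667)·(-2.1667) + (-1.1667)·(-1.1667) + (-2.1667)·(-2.1667)) / 5 = 22.8333/5 = 4.5667
  Sample standard deviations s_i = √(s[i,i]):
  s(U) = √(7.4667) = 2.7325
  s(V) = √(4.5667) = 2.137

Step 3 — r_{ij} = s_{ij} / (s_i · s_j):
  r[U,U] = 1 (diagonal).
  r[U,V] = -1.5333 / (2.7325 · 2.137) = -1.5333 / 5.8393 = -0.2626
  r[V,V] = 1 (diagonal).

R is symmetric with unit diagonal. Assembling:

R = [[1, -0.2626],
 [-0.2626, 1]]


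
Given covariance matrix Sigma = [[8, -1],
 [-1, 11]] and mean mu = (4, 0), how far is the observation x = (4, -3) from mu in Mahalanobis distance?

Step 1 — centre the observation: (x - mu) = (0, -3).

Step 2 — invert Sigma. det(Sigma) = 8·11 - (-1)² = 87.
  Sigma^{-1} = (1/det) · [[d, -b], [-b, a]] = [[0.1264, 0.0115],
 [0.0115, 0.092]].

Step 3 — form the quadratic (x - mu)^T · Sigma^{-1} · (x - mu):
  Sigma^{-1} · (x - mu) = (-0.0345, -0.2759).
  (x - mu)^T · [Sigma^{-1} · (x - mu)] = (0)·(-0.0345) + (-3)·(-0.2759) = 0.8276.

Step 4 — take square root: d = √(0.8276) ≈ 0.9097.

d(x, mu) = √(0.8276) ≈ 0.9097


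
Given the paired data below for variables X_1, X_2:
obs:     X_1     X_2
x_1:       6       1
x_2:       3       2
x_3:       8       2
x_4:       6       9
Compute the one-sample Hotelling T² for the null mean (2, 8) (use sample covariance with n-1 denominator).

Step 1 — sample mean vector:
  mean(X_1) = (6 + 3 + 8 + 6) / 4 = 23/4 = 5.75
  mean(X_2) = (1 + 2 + 2 + 9) / 4 = 14/4 = 3.5
  x̄ = (5.75, 3.5),  deviation x̄ - mu_0 = (5.75, 3.5) - (2, 8) = (3.75, -4.5).

Step 2 — sample covariance matrix, S[i,j] = (1/(n-1)) · Σ_k (x_{k,i} - mean_i) · (x_{k,j} - mean_j), divisor n-1 = 3:
  S[X_1,X_1] = ((0.25)·(0.25) + (-2.75)·(-2.75) + (2.25)·(2.25) + (0.25)·(0.25)) / 3 = 12.75/3 = 4.25
  S[X_1,X_2] = ((0.25)·(-2.5) + (-2.75)·(-1.5) + (2.25)·(-1.5) + (0.25)·(5.5)) / 3 = 1.5/3 = 0.5
  S[X_2,X_2] = ((-2.5)·(-2.5) + (-1.5)·(-1.5) + (-1.5)·(-1.5) + (5.5)·(5.5)) / 3 = 41/3 = 13.6667
  S = [[4.25, 0.5],
 [0.5, 13.6667]].

Step 3 — invert S. det(S) = 4.25·13.6667 - (0.5)² = 57.8333.
  S^{-1} = (1/det) · [[d, -b], [-b, a]] = [[0.2363, -0.0086],
 [-0.0086, 0.0735]].

Step 4 — quadratic form (x̄ - mu_0)^T · S^{-1} · (x̄ - mu_0):
  S^{-1} · (x̄ - mu_0) = (0.9251, -0.3631),
  (x̄ - mu_0)^T · [...] = (3.75)·(0.9251) + (-4.5)·(-0.3631) = 5.103.

Step 5 — scale by n: T² = 4 · 5.103 = 20.4121.

T² ≈ 20.4121


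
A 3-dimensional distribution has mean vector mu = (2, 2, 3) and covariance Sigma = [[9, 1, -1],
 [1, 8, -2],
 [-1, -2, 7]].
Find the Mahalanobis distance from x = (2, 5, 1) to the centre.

Step 1 — centre the observation: (x - mu) = (0, 3, -2).

Step 2 — invert Sigma (cofactor / det for 3×3, or solve directly):
  Sigma^{-1} = [[0.1138, -0.0109, 0.0131],
 [-0.0109, 0.1357, 0.0372],
 [0.0131, 0.0372, 0.1554]].

Step 3 — form the quadratic (x - mu)^T · Sigma^{-1} · (x - mu):
  Sigma^{-1} · (x - mu) = (-0.0591, 0.3326, -0.1991).
  (x - mu)^T · [Sigma^{-1} · (x - mu)] = (0)·(-0.0591) + (3)·(0.3326) + (-2)·(-0.1991) = 1.3961.

Step 4 — take square root: d = √(1.3961) ≈ 1.1816.

d(x, mu) = √(1.3961) ≈ 1.1816


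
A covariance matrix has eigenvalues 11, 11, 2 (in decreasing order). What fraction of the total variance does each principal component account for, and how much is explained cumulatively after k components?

Step 1 — total variance = trace(Sigma) = Σ λ_i = 11 + 11 + 2 = 24.

Step 2 — fraction explained by component i = λ_i / Σ λ:
  PC1: 11/24 = 0.4583
  PC2: 11/24 = 0.4583
  PC3: 2/24 = 0.0833

Step 3 — cumulative fraction after k components = (λ_1 + ... + λ_k) / Σ λ:
  k = 1: 11/24 = 0.4583
  k = 2: (11 + 11)/24 = 22/24 = 0.9167
  k = 3: (11 + 11 + 2)/24 = 24/24 = 1

Summary (fraction, with percent):

explained: PC1 0.4583 (45.83%), PC2 0.4583 (45.83%), PC3 0.0833 (8.33%);  cumulative: 0.4583, 0.9167, 1


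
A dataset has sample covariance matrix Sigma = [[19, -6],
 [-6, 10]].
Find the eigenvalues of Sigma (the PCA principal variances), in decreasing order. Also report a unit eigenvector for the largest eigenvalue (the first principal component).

Step 1 — characteristic polynomial of 2×2 Sigma:
  det(Sigma - λI) = λ² - trace · λ + det = 0.
  trace = 19 + 10 = 29, det = 19·10 - (-6)² = 154.
Step 2 — discriminant:
  Δ = trace² - 4·det = 841 - 616 = 225.
Step 3 — eigenvalues:
  λ = (trace ± √Δ)/2 = (29 ± 15)/2,
  λ_1 = 22,  λ_2 = 7.

Step 4 — unit eigenvector for λ_1: solve (Sigma - λ_1 I)v = 0. First row:
  (19 - 22)·v_x + (-6)·v_y = 0, i.e. (-3)·v_x + (-6)·v_y = 0,
  so v ∝ (b, λ_1 - a) = (-6, 3); multiply by -1 so the first entry is positive: u = (6, -3).
  ||u|| = √((6)² + (-3)²) = √(45) ≈ 6.7082,
  v_1 = u/||u|| ≈ (0.8944, -0.4472) (||v_1|| = 1).

λ_1 = 22,  λ_2 = 7;  v_1 ≈ (0.8944, -0.4472)


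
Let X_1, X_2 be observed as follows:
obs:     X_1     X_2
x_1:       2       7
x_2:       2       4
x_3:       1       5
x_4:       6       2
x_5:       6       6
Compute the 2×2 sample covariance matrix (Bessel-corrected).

Step 1 — column means:
  mean(X_1) = (2 + 2 + 1 + 6 + 6) / 5 = 17/5 = 3.4
  mean(X_2) = (7 + 4 + 5 + 2 + 6) / 5 = 24/5 = 4.8

Step 2 — sample covariance S[i,j] = (1/(n-1)) · Σ_k (x_{k,i} - mean_i) · (x_{k,j} - mean_j), with n-1 = 4.
  S[X_1,X_1] = ((-1.4)·(-1.4) + (-1.4)·(-1.4) + (-2.4)·(-2.4) + (2.6)·(2.6) + (2.6)·(2.6)) / 4 = 23.2/4 = 5.8
  S[X_1,X_2] = ((-1.4)·(2.2) + (-1.4)·(-0.8) + (-2.4)·(0.2) + (2.6)·(-2.8) + (2.6)·(1.2)) / 4 = -6.6/4 = -1.65
  S[X_2,X_2] = ((2.2)·(2.2) + (-0.8)·(-0.8) + (0.2)·(0.2) + (-2.8)·(-2.8) + (1.2)·(1.2)) / 4 = 14.8/4 = 3.7

S is symmetric (S[j,i] = S[i,j]). Assembling:

S = [[5.8, -1.65],
 [-1.65, 3.7]]


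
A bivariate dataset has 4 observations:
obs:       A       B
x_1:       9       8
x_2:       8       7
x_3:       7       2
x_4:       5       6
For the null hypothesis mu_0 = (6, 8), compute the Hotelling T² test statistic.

Step 1 — sample mean vector:
  mean(A) = (9 + 8 + 7 + 5) / 4 = 29/4 = 7.25
  mean(B) = (8 + 7 + 2 + 6) / 4 = 23/4 = 5.75
  x̄ = (7.25, 5.75),  deviation x̄ - mu_0 = (7.25, 5.75) - (6, 8) = (1.25, -2.25).

Step 2 — sample covariance matrix, S[i,j] = (1/(n-1)) · Σ_k (x_{k,i} - mean_i) · (x_{k,j} - mean_j), divisor n-1 = 3:
  S[A,A] = ((1.75)·(1.75) + (0.75)·(0.75) + (-0.25)·(-0.25) + (-2.25)·(-2.25)) / 3 = 8.75/3 = 2.9167
  S[A,B] = ((1.75)·(2.25) + (0.75)·(1.25) + (-0.25)·(-3.75) + (-2.25)·(0.25)) / 3 = 5.25/3 = 1.75
  S[B,B] = ((2.25)·(2.25) + (1.25)·(1.25) + (-3.75)·(-3.75) + (0.25)·(0.25)) / 3 = 20.75/3 = 6.9167
  S = [[2.9167, 1.75],
 [1.75, 6.9167]].

Step 3 — invert S. det(S) = 2.9167·6.9167 - (1.75)² = 17.1111.
  S^{-1} = (1/det) · [[d, -b], [-b, a]] = [[0.4042, -0.1023],
 [-0.1023, 0.1705]].

Step 4 — quadratic form (x̄ - mu_0)^T · S^{-1} · (x̄ - mu_0):
  S^{-1} · (x̄ - mu_0) = (0.7354, -0.5114),
  (x̄ - mu_0)^T · [...] = (1.25)·(0.7354) + (-2.25)·(-0.5114) = 2.0698.

Step 5 — scale by n: T² = 4 · 2.0698 = 8.2792.

T² ≈ 8.2792


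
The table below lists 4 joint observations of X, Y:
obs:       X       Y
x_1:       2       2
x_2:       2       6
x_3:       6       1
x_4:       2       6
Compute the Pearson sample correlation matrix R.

Step 1 — column means:
  mean(X) = (2 + 2 + 6 + 2) / 4 = 12/4 = 3
  mean(Y) = (2 + 6 + 1 + 6) / 4 = 15/4 = 3.75

Step 2 — sample variances and covariances s[i,j] = (1/(n-1)) · Σ_k (x_{k,i} - mean_i) · (x_{k,j} - mean_j), with n-1 = 3:
  s[X,X] = ((-1)·(-1) + (-1)·(-1) + (3)·(3) + (-1)·(-1)) / 3 = 12/3 = 4
  s[X,Y] = ((-1)·(-1.75) + (-1)·(2.25) + (3)·(-2.75) + (-1)·(2.25)) / 3 = -11/3 = -3.6667
  s[Y,Y] = ((-1.75)·(-1.75) + (2.25)·(2.25) + (-2.75)·(-2.75) + (2.25)·(2.25)) / 3 = 20.75/3 = 6.9167
  Sample standard deviations s_i = √(s[i,i]):
  s(X) = √(4) = 2
  s(Y) = √(6.9167) = 2.63

Step 3 — r_{ij} = s_{ij} / (s_i · s_j):
  r[X,X] = 1 (diagonal).
  r[X,Y] = -3.6667 / (2 · 2.63) = -3.6667 / 5.2599 = -0.6971
  r[Y,Y] = 1 (diagonal).

R is symmetric with unit diagonal. Assembling:

R = [[1, -0.6971],
 [-0.6971, 1]]


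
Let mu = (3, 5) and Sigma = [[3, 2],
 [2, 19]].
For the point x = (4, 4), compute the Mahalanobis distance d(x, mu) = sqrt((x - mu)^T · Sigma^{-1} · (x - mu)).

Step 1 — centre the observation: (x - mu) = (1, -1).

Step 2 — invert Sigma. det(Sigma) = 3·19 - (2)² = 53.
  Sigma^{-1} = (1/det) · [[d, -b], [-b, a]] = [[0.3585, -0.0377],
 [-0.0377, 0.0566]].

Step 3 — form the quadratic (x - mu)^T · Sigma^{-1} · (x - mu):
  Sigma^{-1} · (x - mu) = (0.3962, -0.0943).
  (x - mu)^T · [Sigma^{-1} · (x - mu)] = (1)·(0.3962) + (-1)·(-0.0943) = 0.4906.

Step 4 — take square root: d = √(0.4906) ≈ 0.7004.

d(x, mu) = √(0.4906) ≈ 0.7004


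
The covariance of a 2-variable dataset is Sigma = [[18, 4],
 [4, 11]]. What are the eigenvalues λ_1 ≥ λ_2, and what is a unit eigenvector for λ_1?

Step 1 — characteristic polynomial of 2×2 Sigma:
  det(Sigma - λI) = λ² - trace · λ + det = 0.
  trace = 18 + 11 = 29, det = 18·11 - (4)² = 182.
Step 2 — discriminant:
  Δ = trace² - 4·det = 841 - 728 = 113.
Step 3 — eigenvalues:
  λ = (trace ± √Δ)/2 = (29 ± 10.6301)/2,
  λ_1 = 19.8151,  λ_2 = 9.1849.

Step 4 — unit eigenvector for λ_1: solve (Sigma - λ_1 I)v = 0. First row:
  (18 - 19.8151)·v_x + (4)·v_y = 0, i.e. (-1.8151)·v_x + (4)·v_y = 0,
  so v ∝ (b, λ_1 - a) = (4, 1.8151) = u.
  ||u|| = √((4)² + (1.8151)²) = √(19.2945) ≈ 4.3925,
  v_1 = u/||u|| ≈ (0.9106, 0.4132) (||v_1|| = 1).

λ_1 = 19.8151,  λ_2 = 9.1849;  v_1 ≈ (0.9106, 0.4132)


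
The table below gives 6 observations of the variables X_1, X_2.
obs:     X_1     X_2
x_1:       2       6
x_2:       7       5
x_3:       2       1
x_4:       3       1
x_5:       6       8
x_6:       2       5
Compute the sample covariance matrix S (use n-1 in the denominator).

Step 1 — column means:
  mean(X_1) = (2 + 7 + 2 + 3 + 6 + 2) / 6 = 22/6 = 3.6667
  mean(X_2) = (6 + 5 + 1 + 1 + 8 + 5) / 6 = 26/6 = 4.3333

Step 2 — sample covariance S[i,j] = (1/(n-1)) · Σ_k (x_{k,i} - mean_i) · (x_{k,j} - mean_j), with n-1 = 5.
  S[X_1,X_1] = ((-1.6667)·(-1.6667) + (3.3333)·(3.3333) + (-1.6667)·(-1.6667) + (-0.6667)·(-0.6667) + (2.3333)·(2.3333) + (-1.6667)·(-1.6667)) / 5 = 25.3333/5 = 5.0667
  S[X_1,X_2] = ((-1.6667)·(1.6667) + (3.3333)·(0.6667) + (-1.6667)·(-3.3333) + (-0.6667)·(-3.3333) + (2.3333)·(3.6667) + (-1.6667)·(0.6667)) / 5 = 14.6667/5 = 2.9333
  S[X_2,X_2] = ((1.6667)·(1.6667) + (0.6667)·(0.6667) + (-3.3333)·(-3.3333) + (-3.3333)·(-3.3333) + (3.6667)·(3.6667) + (0.6667)·(0.6667)) / 5 = 39.3333/5 = 7.8667

S is symmetric (S[j,i] = S[i,j]). Assembling:

S = [[5.0667, 2.9333],
 [2.9333, 7.8667]]


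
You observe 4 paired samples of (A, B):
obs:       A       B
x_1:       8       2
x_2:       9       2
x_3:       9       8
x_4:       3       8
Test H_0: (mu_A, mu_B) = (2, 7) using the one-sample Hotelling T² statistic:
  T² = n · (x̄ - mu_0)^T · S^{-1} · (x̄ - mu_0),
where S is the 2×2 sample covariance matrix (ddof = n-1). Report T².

Step 1 — sample mean vector:
  mean(A) = (8 + 9 + 9 + 3) / 4 = 29/4 = 7.25
  mean(B) = (2 + 2 + 8 + 8) / 4 = 20/4 = 5
  x̄ = (7.25, 5),  deviation x̄ - mu_0 = (7.25, 5) - (2, 7) = (5.25, -2).

Step 2 — sample covariance matrix, S[i,j] = (1/(n-1)) · Σ_k (x_{k,i} - mean_i) · (x_{k,j} - mean_j), divisor n-1 = 3:
  S[A,A] = ((0.75)·(0.75) + (1.75)·(1.75) + (1.75)·(1.75) + (-4.25)·(-4.25)) / 3 = 24.75/3 = 8.25
  S[A,B] = ((0.75)·(-3) + (1.75)·(-3) + (1.75)·(3) + (-4.25)·(3)) / 3 = -15/3 = -5
  S[B,B] = ((-3)·(-3) + (-3)·(-3) + (3)·(3) + (3)·(3)) / 3 = 36/3 = 12
  S = [[8.25, -5],
 [-5, 12]].

Step 3 — invert S. det(S) = 8.25·12 - (-5)² = 74.
  S^{-1} = (1/det) · [[d, -b], [-b, a]] = [[0.1622, 0.0676],
 [0.0676, 0.1115]].

Step 4 — quadratic form (x̄ - mu_0)^T · S^{-1} · (x̄ - mu_0):
  S^{-1} · (x̄ - mu_0) = (0.7162, 0.1318),
  (x̄ - mu_0)^T · [...] = (5.25)·(0.7162) + (-2)·(0.1318) = 3.4966.

Step 5 — scale by n: T² = 4 · 3.4966 = 13.9865.

T² ≈ 13.9865


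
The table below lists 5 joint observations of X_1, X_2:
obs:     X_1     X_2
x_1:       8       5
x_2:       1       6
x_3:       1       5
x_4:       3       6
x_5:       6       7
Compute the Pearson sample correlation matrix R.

Step 1 — column means:
  mean(X_1) = (8 + 1 + 1 + 3 + 6) / 5 = 19/5 = 3.8
  mean(X_2) = (5 + 6 + 5 + 6 + 7) / 5 = 29/5 = 5.8

Step 2 — sample variances and covariances s[i,j] = (1/(n-1)) · Σ_k (x_{k,i} - mean_i) · (x_{k,j} - mean_j), with n-1 = 4:
  s[X_1,X_1] = ((4.2)·(4.2) + (-2.8)·(-2.8) + (-2.8)·(-2.8) + (-0.8)·(-0.8) + (2.2)·(2.2)) / 4 = 38.8/4 = 9.7
  s[X_1,X_2] = ((4.2)·(-0.8) + (-2.8)·(0.2) + (-2.8)·(-0.8) + (-0.8)·(0.2) + (2.2)·(1.2)) / 4 = 0.8/4 = 0.2
  s[X_2,X_2] = ((-0.8)·(-0.8) + (0.2)·(0.2) + (-0.8)·(-0.8) + (0.2)·(0.2) + (1.2)·(1.2)) / 4 = 2.8/4 = 0.7
  Sample standard deviations s_i = √(s[i,i]):
  s(X_1) = √(9.7) = 3.1145
  s(X_2) = √(0.7) = 0.8367

Step 3 — r_{ij} = s_{ij} / (s_i · s_j):
  r[X_1,X_1] = 1 (diagonal).
  r[X_1,X_2] = 0.2 / (3.1145 · 0.8367) = 0.2 / 2.6058 = 0.0768
  r[X_2,X_2] = 1 (diagonal).

R is symmetric with unit diagonal. Assembling:

R = [[1, 0.0768],
 [0.0768, 1]]


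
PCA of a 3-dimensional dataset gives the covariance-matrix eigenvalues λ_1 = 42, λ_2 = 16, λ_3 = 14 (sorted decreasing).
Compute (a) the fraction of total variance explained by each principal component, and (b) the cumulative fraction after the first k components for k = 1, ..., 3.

Step 1 — total variance = trace(Sigma) = Σ λ_i = 42 + 16 + 14 = 72.

Step 2 — fraction explained by component i = λ_i / Σ λ:
  PC1: 42/72 = 0.5833
  PC2: 16/72 = 0.2222
  PC3: 14/72 = 0.1944

Step 3 — cumulative fraction after k components = (λ_1 + ... + λ_k) / Σ λ:
  k = 1: 42/72 = 0.5833
  k = 2: (42 + 16)/72 = 58/72 = 0.8056
  k = 3: (42 + 16 + 14)/72 = 72/72 = 1

Summary (fraction, with percent):

explained: PC1 0.5833 (58.33%), PC2 0.2222 (22.22%), PC3 0.1944 (19.44%);  cumulative: 0.5833, 0.8056, 1


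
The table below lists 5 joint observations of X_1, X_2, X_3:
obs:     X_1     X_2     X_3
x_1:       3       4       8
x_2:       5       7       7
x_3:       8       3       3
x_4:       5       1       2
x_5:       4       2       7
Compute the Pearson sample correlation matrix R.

Step 1 — column means:
  mean(X_1) = (3 + 5 + 8 + 5 + 4) / 5 = 25/5 = 5
  mean(X_2) = (4 + 7 + 3 + 1 + 2) / 5 = 17/5 = 3.4
  mean(X_3) = (8 + 7 + 3 + 2 + 7) / 5 = 27/5 = 5.4

Step 2 — sample variances and covariances s[i,j] = (1/(n-1)) · Σ_k (x_{k,i} - mean_i) · (x_{k,j} - mean_j), with n-1 = 4:
  s[X_1,X_1] = ((-2)·(-2) + (0)·(0) + (3)·(3) + (0)·(0) + (-1)·(-1)) / 4 = 14/4 = 3.5
  s[X_1,X_2] = ((-2)·(0.6) + (0)·(3.6) + (3)·(-0.4) + (0)·(-2.4) + (-1)·(-1.4)) / 4 = -1/4 = -0.25
  s[X_1,X_3] = ((-2)·(2.6) + (0)·(1.6) + (3)·(-2.4) + (0)·(-3.4) + (-1)·(1.6)) / 4 = -14/4 = -3.5
  s[X_2,X_2] = ((0.6)·(0.6) + (3.6)·(3.6) + (-0.4)·(-0.4) + (-2.4)·(-2.4) + (-1.4)·(-1.4)) / 4 = 21.2/4 = 5.3
  s[X_2,X_3] = ((0.6)·(2.6) + (3.6)·(1.6) + (-0.4)·(-2.4) + (-2.4)·(-3.4) + (-1.4)·(1.6)) / 4 = 14.2/4 = 3.55
  s[X_3,X_3] = ((2.6)·(2.6) + (1.6)·(1.6) + (-2.4)·(-2.4) + (-3.4)·(-3.4) + (1.6)·(1.6)) / 4 = 29.2/4 = 7.3
  Sample standard deviations s_i = √(s[i,i]):
  s(X_1) = √(3.5) = 1.8708
  s(X_2) = √(5.3) = 2.3022
  s(X_3) = √(7.3) = 2.7019

Step 3 — r_{ij} = s_{ij} / (s_i · s_j):
  r[X_1,X_1] = 1 (diagonal).
  r[X_1,X_2] = -0.25 / (1.8708 · 2.3022) = -0.25 / 4.307 = -0.058
  r[X_1,X_3] = -3.5 / (1.8708 · 2.7019) = -3.5 / 5.0547 = -0.6924
  r[X_2,X_2] = 1 (diagonal).
  r[X_2,X_3] = 3.55 / (2.3022 · 2.7019) = 3.55 / 6.2201 = 0.5707
  r[X_3,X_3] = 1 (diagonal).

R is symmetric with unit diagonal. Assembling:

R = [[1, -0.058, -0.6924],
 [-0.058, 1, 0.5707],
 [-0.6924, 0.5707, 1]]


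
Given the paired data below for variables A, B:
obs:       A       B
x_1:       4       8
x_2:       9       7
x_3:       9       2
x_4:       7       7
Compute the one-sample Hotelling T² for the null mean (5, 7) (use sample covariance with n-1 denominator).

Step 1 — sample mean vector:
  mean(A) = (4 + 9 + 9 + 7) / 4 = 29/4 = 7.25
  mean(B) = (8 + 7 + 2 + 7) / 4 = 24/4 = 6
  x̄ = (7.25, 6),  deviation x̄ - mu_0 = (7.25, 6) - (5, 7) = (2.25, -1).

Step 2 — sample covariance matrix, S[i,j] = (1/(n-1)) · Σ_k (x_{k,i} - mean_i) · (x_{k,j} - mean_j), divisor n-1 = 3:
  S[A,A] = ((-3.25)·(-3.25) + (1.75)·(1.75) + (1.75)·(1.75) + (-0.25)·(-0.25)) / 3 = 16.75/3 = 5.5833
  S[A,B] = ((-3.25)·(2) + (1.75)·(1) + (1.75)·(-4) + (-0.25)·(1)) / 3 = -12/3 = -4
  S[B,B] = ((2)·(2) + (1)·(1) + (-4)·(-4) + (1)·(1)) / 3 = 22/3 = 7.3333
  S = [[5.5833, -4],
 [-4, 7.3333]].

Step 3 — invert S. det(S) = 5.5833·7.3333 - (-4)² = 24.9444.
  S^{-1} = (1/det) · [[d, -b], [-b, a]] = [[0.294, 0.1604],
 [0.1604, 0.2238]].

Step 4 — quadratic form (x̄ - mu_0)^T · S^{-1} · (x̄ - mu_0):
  S^{-1} · (x̄ - mu_0) = (0.5011, 0.137),
  (x̄ - mu_0)^T · [...] = (2.25)·(0.5011) + (-1)·(0.137) = 0.9905.

Step 5 — scale by n: T² = 4 · 0.9905 = 3.9621.

T² ≈ 3.9621


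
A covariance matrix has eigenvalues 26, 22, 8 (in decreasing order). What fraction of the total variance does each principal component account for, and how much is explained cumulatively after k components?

Step 1 — total variance = trace(Sigma) = Σ λ_i = 26 + 22 + 8 = 56.

Step 2 — fraction explained by component i = λ_i / Σ λ:
  PC1: 26/56 = 0.4643
  PC2: 22/56 = 0.3929
  PC3: 8/56 = 0.1429

Step 3 — cumulative fraction after k components = (λ_1 + ... + λ_k) / Σ λ:
  k = 1: 26/56 = 0.4643
  k = 2: (26 + 22)/56 = 48/56 = 0.8571
  k = 3: (26 + 22 + 8)/56 = 56/56 = 1

Summary (fraction, with percent):

explained: PC1 0.4643 (46.43%), PC2 0.3929 (39.29%), PC3 0.1429 (14.29%);  cumulative: 0.4643, 0.8571, 1


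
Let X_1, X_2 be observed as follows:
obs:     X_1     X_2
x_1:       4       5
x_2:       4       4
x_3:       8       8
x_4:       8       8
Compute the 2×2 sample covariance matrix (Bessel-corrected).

Step 1 — column means:
  mean(X_1) = (4 + 4 + 8 + 8) / 4 = 24/4 = 6
  mean(X_2) = (5 + 4 + 8 + 8) / 4 = 25/4 = 6.25

Step 2 — sample covariance S[i,j] = (1/(n-1)) · Σ_k (x_{k,i} - mean_i) · (x_{k,j} - mean_j), with n-1 = 3.
  S[X_1,X_1] = ((-2)·(-2) + (-2)·(-2) + (2)·(2) + (2)·(2)) / 3 = 16/3 = 5.3333
  S[X_1,X_2] = ((-2)·(-1.25) + (-2)·(-2.25) + (2)·(1.75) + (2)·(1.75)) / 3 = 14/3 = 4.6667
  S[X_2,X_2] = ((-1.25)·(-1.25) + (-2.25)·(-2.25) + (1.75)·(1.75) + (1.75)·(1.75)) / 3 = 12.75/3 = 4.25

S is symmetric (S[j,i] = S[i,j]). Assembling:

S = [[5.3333, 4.6667],
 [4.6667, 4.25]]


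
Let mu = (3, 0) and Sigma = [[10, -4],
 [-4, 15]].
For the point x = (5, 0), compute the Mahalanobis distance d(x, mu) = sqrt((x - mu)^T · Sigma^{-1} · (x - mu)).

Step 1 — centre the observation: (x - mu) = (2, 0).

Step 2 — invert Sigma. det(Sigma) = 10·15 - (-4)² = 134.
  Sigma^{-1} = (1/det) · [[d, -b], [-b, a]] = [[0.1119, 0.0299],
 [0.0299, 0.0746]].

Step 3 — form the quadratic (x - mu)^T · Sigma^{-1} · (x - mu):
  Sigma^{-1} · (x - mu) = (0.2239, 0.0597).
  (x - mu)^T · [Sigma^{-1} · (x - mu)] = (2)·(0.2239) + (0)·(0.0597) = 0.4478.

Step 4 — take square root: d = √(0.4478) ≈ 0.6691.

d(x, mu) = √(0.4478) ≈ 0.6691


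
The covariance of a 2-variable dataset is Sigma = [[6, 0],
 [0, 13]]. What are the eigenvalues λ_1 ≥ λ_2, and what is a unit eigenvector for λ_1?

Step 1 — characteristic polynomial of 2×2 Sigma:
  det(Sigma - λI) = λ² - trace · λ + det = 0.
  trace = 6 + 13 = 19, det = 6·13 - (0)² = 78.
Step 2 — discriminant:
  Δ = trace² - 4·det = 361 - 312 = 49.
Step 3 — eigenvalues:
  λ = (trace ± √Δ)/2 = (19 ± 7)/2,
  λ_1 = 13,  λ_2 = 6.

Step 4 — unit eigenvector for λ_1: Sigma is diagonal, so its eigenvectors are the coordinate axes. λ_1 = 13 is the diagonal entry on the second coordinate axis, hence
  v_1 = (0, 1) (||v_1|| = 1).

λ_1 = 13,  λ_2 = 6;  v_1 ≈ (0, 1)


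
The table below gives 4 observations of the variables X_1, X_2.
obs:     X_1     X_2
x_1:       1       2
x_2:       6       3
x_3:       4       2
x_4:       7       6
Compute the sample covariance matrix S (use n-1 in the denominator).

Step 1 — column means:
  mean(X_1) = (1 + 6 + 4 + 7) / 4 = 18/4 = 4.5
  mean(X_2) = (2 + 3 + 2 + 6) / 4 = 13/4 = 3.25

Step 2 — sample covariance S[i,j] = (1/(n-1)) · Σ_k (x_{k,i} - mean_i) · (x_{k,j} - mean_j), with n-1 = 3.
  S[X_1,X_1] = ((-3.5)·(-3.5) + (1.5)·(1.5) + (-0.5)·(-0.5) + (2.5)·(2.5)) / 3 = 21/3 = 7
  S[X_1,X_2] = ((-3.5)·(-1.25) + (1.5)·(-0.25) + (-0.5)·(-1.25) + (2.5)·(2.75)) / 3 = 11.5/3 = 3.8333
  S[X_2,X_2] = ((-1.25)·(-1.25) + (-0.25)·(-0.25) + (-1.25)·(-1.25) + (2.75)·(2.75)) / 3 = 10.75/3 = 3.5833

S is symmetric (S[j,i] = S[i,j]). Assembling:

S = [[7, 3.8333],
 [3.8333, 3.5833]]


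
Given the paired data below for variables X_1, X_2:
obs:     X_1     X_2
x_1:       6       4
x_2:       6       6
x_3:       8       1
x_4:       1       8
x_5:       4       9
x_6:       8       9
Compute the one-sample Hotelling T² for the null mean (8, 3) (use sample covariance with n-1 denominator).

Step 1 — sample mean vector:
  mean(X_1) = (6 + 6 + 8 + 1 + 4 + 8) / 6 = 33/6 = 5.5
  mean(X_2) = (4 + 6 + 1 + 8 + 9 + 9) / 6 = 37/6 = 6.1667
  x̄ = (5.5, 6.1667),  deviation x̄ - mu_0 = (5.5, 6.1667) - (8, 3) = (-2.5, 3.1667).

Step 2 — sample covariance matrix, S[i,j] = (1/(n-1)) · Σ_k (x_{k,i} - mean_i) · (x_{k,j} - mean_j), divisor n-1 = 5:
  S[X_1,X_1] = ((0.5)·(0.5) + (0.5)·(0.5) + (2.5)·(2.5) + (-4.5)·(-4.5) + (-1.5)·(-1.5) + (2.5)·(2.5)) / 5 = 35.5/5 = 7.1
  S[X_1,X_2] = ((0.5)·(-2.1667) + (0.5)·(-0.1667) + (2.5)·(-5.1667) + (-4.5)·(1.8333) + (-1.5)·(2.8333) + (2.5)·(2.8333)) / 5 = -19.5/5 = -3.9
  S[X_2,X_2] = ((-2.1667)·(-2.1667) + (-0.1667)·(-0.1667) + (-5.1667)·(-5.1667) + (1.8333)·(1.8333) + (2.8333)·(2.8333) + (2.8333)·(2.8333)) / 5 = 50.8333/5 = 10.1667
  S = [[7.1, -3.9],
 [-3.9, 10.1667]].

Step 3 — invert S. det(S) = 7.1·10.1667 - (-3.9)² = 56.9733.
  S^{-1} = (1/det) · [[d, -b], [-b, a]] = [[0.1784, 0.0685],
 [0.0685, 0.1246]].

Step 4 — quadratic form (x̄ - mu_0)^T · S^{-1} · (x̄ - mu_0):
  S^{-1} · (x̄ - mu_0) = (-0.2293, 0.2235),
  (x̄ - mu_0)^T · [...] = (-2.5)·(-0.2293) + (3.1667)·(0.2235) = 1.2811.

Step 5 — scale by n: T² = 6 · 1.2811 = 7.6866.

T² ≈ 7.6866


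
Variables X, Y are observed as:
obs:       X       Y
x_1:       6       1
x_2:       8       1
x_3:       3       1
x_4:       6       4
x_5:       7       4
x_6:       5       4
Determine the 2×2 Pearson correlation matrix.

Step 1 — column means:
  mean(X) = (6 + 8 + 3 + 6 + 7 + 5) / 6 = 35/6 = 5.8333
  mean(Y) = (1 + 1 + 1 + 4 + 4 + 4) / 6 = 15/6 = 2.5

Step 2 — sample variances and covariances s[i,j] = (1/(n-1)) · Σ_k (x_{k,i} - mean_i) · (x_{k,j} - mean_j), with n-1 = 5:
  s[X,X] = ((0.1667)·(0.1667) + (2.1667)·(2.1667) + (-2.8333)·(-2.8333) + (0.1667)·(0.1667) + (1.1667)·(1.1667) + (-0.8333)·(-0.8333)) / 5 = 14.8333/5 = 2.9667
  s[X,Y] = ((0.1667)·(-1.5) + (2.1667)·(-1.5) + (-2.8333)·(-1.5) + (0.1667)·(1.5) + (1.1667)·(1.5) + (-0.8333)·(1.5)) / 5 = 1.5/5 = 0.3
  s[Y,Y] = ((-1.5)·(-1.5) + (-1.5)·(-1.5) + (-1.5)·(-1.5) + (1.5)·(1.5) + (1.5)·(1.5) + (1.5)·(1.5)) / 5 = 13.5/5 = 2.7
  Sample standard deviations s_i = √(s[i,i]):
  s(X) = √(2.9667) = 1.7224
  s(Y) = √(2.7) = 1.6432

Step 3 — r_{ij} = s_{ij} / (s_i · s_j):
  r[X,X] = 1 (diagonal).
  r[X,Y] = 0.3 / (1.7224 · 1.6432) = 0.3 / 2.8302 = 0.106
  r[Y,Y] = 1 (diagonal).

R is symmetric with unit diagonal. Assembling:

R = [[1, 0.106],
 [0.106, 1]]


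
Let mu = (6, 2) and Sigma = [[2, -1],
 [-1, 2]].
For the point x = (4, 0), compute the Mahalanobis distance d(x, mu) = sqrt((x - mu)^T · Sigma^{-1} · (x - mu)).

Step 1 — centre the observation: (x - mu) = (-2, -2).

Step 2 — invert Sigma. det(Sigma) = 2·2 - (-1)² = 3.
  Sigma^{-1} = (1/det) · [[d, -b], [-b, a]] = [[0.6667, 0.3333],
 [0.3333, 0.6667]].

Step 3 — form the quadratic (x - mu)^T · Sigma^{-1} · (x - mu):
  Sigma^{-1} · (x - mu) = (-2, -2).
  (x - mu)^T · [Sigma^{-1} · (x - mu)] = (-2)·(-2) + (-2)·(-2) = 8.

Step 4 — take square root: d = √(8) ≈ 2.8284.

d(x, mu) = √(8) ≈ 2.8284


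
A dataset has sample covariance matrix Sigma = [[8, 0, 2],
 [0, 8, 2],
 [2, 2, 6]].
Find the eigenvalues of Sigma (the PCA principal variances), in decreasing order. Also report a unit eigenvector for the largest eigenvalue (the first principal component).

Step 1 — characteristic polynomial p(λ) = det(λI - Sigma) = λ³ - tr·λ² + c_1·λ - det, where tr = trace, c_1 = sum of the principal 2×2 minors, det = det(Sigma):
  tr = 8 + 8 + 6 = 22,
  c_1 = (8·8 - (0)²) + (8·6 - (2)²) + (8·6 - (2)²) = 64 + 44 + 44 = 152,
  det = 8·(8·6 - (2)²) - (0)·((0)·6 - (2)·(2)) + (2)·((0)·(2) - 8·(2)) = 8·(44) - (0)·(-4) + (2)·(-16) = 320.
  So p(λ) = λ³ - 22λ² + 152λ - 320.
Step 2 — look for an integer root (rational root theorem: any rational root is an integer divisor of 320). Testing λ = 4:
  p(4) = 64 - 352 + 608 - 320 = 0  ✓
  Dividing out (λ - 4): p(λ) = (λ - 4)(λ² - 18λ + 80).
Step 3 — remaining eigenvalues from the quadratic λ² - 18λ + 80 = 0:
  Δ = 18² - 4·80 = 324 - 320 = 4,  λ = (18 ± √4)/2 = (18 ± 2)/2 = 10 or 8.
  Sorted: λ_1 = 10,  λ_2 = 8,  λ_3 = 4  (check: sum = 22 = tr ✓).

Step 4 — unit eigenvector for λ_1 = 10: v spans the null space of (Sigma - λ_1 I), whose rows are
  r_1 = (-2, 0, 2),  r_2 = (0, -2, 2),  r_3 = (2, 2, -4).
  v is orthogonal to every row, so take v ∝ r_1 × r_2 = ((0)·(2) - (2)·(-2), (2)·(0) - (-2)·(2), (-2)·(-2) - (0)·(0)) = (4, 4, 4).
  Rescale (divide by 4): u = (1, 1, 1).
  ||u|| = √((1)² + (1)² + (1)²) = √(3) ≈ 1.7321,  v_1 = u/||u|| ≈ (0.5774, 0.5774, 0.5774) (||v_1|| = 1).

λ_1 = 10,  λ_2 = 8,  λ_3 = 4;  v_1 ≈ (0.5774, 0.5774, 0.5774)


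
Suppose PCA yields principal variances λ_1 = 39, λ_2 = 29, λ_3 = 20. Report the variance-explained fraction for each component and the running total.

Step 1 — total variance = trace(Sigma) = Σ λ_i = 39 + 29 + 20 = 88.

Step 2 — fraction explained by component i = λ_i / Σ λ:
  PC1: 39/88 = 0.4432
  PC2: 29/88 = 0.3295
  PC3: 20/88 = 0.2273

Step 3 — cumulative fraction after k components = (λ_1 + ... + λ_k) / Σ λ:
  k = 1: 39/88 = 0.4432
  k = 2: (39 + 29)/88 = 68/88 = 0.7727
  k = 3: (39 + 29 + 20)/88 = 88/88 = 1

Summary (fraction, with percent):

explained: PC1 0.4432 (44.32%), PC2 0.3295 (32.95%), PC3 0.2273 (22.73%);  cumulative: 0.4432, 0.7727, 1


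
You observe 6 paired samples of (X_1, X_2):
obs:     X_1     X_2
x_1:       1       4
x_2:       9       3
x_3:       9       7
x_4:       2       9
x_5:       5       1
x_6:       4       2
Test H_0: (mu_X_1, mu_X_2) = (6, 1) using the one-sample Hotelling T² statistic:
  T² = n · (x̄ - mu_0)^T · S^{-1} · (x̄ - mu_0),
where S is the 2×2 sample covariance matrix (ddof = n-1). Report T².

Step 1 — sample mean vector:
  mean(X_1) = (1 + 9 + 9 + 2 + 5 + 4) / 6 = 30/6 = 5
  mean(X_2) = (4 + 3 + 7 + 9 + 1 + 2) / 6 = 26/6 = 4.3333
  x̄ = (5, 4.3333),  deviation x̄ - mu_0 = (5, 4.3333) - (6, 1) = (-1, 3.3333).

Step 2 — sample covariance matrix, S[i,j] = (1/(n-1)) · Σ_k (x_{k,i} - mean_i) · (x_{k,j} - mean_j), divisor n-1 = 5:
  S[X_1,X_1] = ((-4)·(-4) + (4)·(4) + (4)·(4) + (-3)·(-3) + (0)·(0) + (-1)·(-1)) / 5 = 58/5 = 11.6
  S[X_1,X_2] = ((-4)·(-0.3333) + (4)·(-1.3333) + (4)·(2.6667) + (-3)·(4.6667) + (0)·(-3.3333) + (-1)·(-2.3333)) / 5 = -5/5 = -1
  S[X_2,X_2] = ((-0.3333)·(-0.3333) + (-1.3333)·(-1.3333) + (2.6667)·(2.6667) + (4.6667)·(4.6667) + (-3.3333)·(-3.3333) + (-2.3333)·(-2.3333)) / 5 = 47.3333/5 = 9.4667
  S = [[11.6, -1],
 [-1, 9.4667]].

Step 3 — invert S. det(S) = 11.6·9.4667 - (-1)² = 108.8133.
  S^{-1} = (1/det) · [[d, -b], [-b, a]] = [[0.087, 0.0092],
 [0.0092, 0.1066]].

Step 4 — quadratic form (x̄ - mu_0)^T · S^{-1} · (x̄ - mu_0):
  S^{-1} · (x̄ - mu_0) = (-0.0564, 0.3462),
  (x̄ - mu_0)^T · [...] = (-1)·(-0.0564) + (3.3333)·(0.3462) = 1.2102.

Step 5 — scale by n: T² = 6 · 1.2102 = 7.2614.

T² ≈ 7.2614
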